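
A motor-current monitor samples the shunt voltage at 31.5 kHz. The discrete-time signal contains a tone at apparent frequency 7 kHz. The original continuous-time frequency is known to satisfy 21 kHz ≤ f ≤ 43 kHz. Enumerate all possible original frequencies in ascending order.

24.5 kHz, 38.5 kHz

Frequencies that alias to 7 kHz are k·fs ± 7 kHz for integer k ≥ 0.
k=0: 7 kHz.
k=1: 24.5 kHz, 38.5 kHz.
k=2: 56 kHz, 70 kHz.
Within [21 kHz, 43 kHz]: 24.5 kHz, 38.5 kHz.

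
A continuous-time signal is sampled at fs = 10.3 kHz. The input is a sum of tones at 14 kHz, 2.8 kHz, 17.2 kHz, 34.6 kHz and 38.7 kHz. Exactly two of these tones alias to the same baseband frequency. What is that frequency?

3.7 kHz

fs/2 = 5.15 kHz.
14 kHz mod fs = 3.7 kHz.
3.7 kHz ≤ fs/2 = 5.15 kHz, appears at 3.7 kHz.
2.8 kHz ≤ fs/2 = 5.15 kHz, passes unchanged.
17.2 kHz mod fs = 6.9 kHz.
6.9 kHz > fs/2 = 5.15 kHz, folds to fs − 6.9 kHz = 3.4 kHz.
34.6 kHz mod fs = 3.7 kHz.
3.7 kHz ≤ fs/2 = 5.15 kHz, appears at 3.7 kHz.
38.7 kHz mod fs = 7.8 kHz.
7.8 kHz > fs/2 = 5.15 kHz, folds to fs − 7.8 kHz = 2.5 kHz.
14 kHz and 34.6 kHz both map to 3.7 kHz.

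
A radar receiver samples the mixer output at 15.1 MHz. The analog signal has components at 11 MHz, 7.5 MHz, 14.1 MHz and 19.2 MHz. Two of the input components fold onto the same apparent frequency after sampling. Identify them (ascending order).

11 MHz, 19.2 MHz

fs/2 = 7.55 MHz.
11 MHz > fs/2 = 7.55 MHz, folds to fs − 11 MHz = 4.1 MHz.
7.5 MHz ≤ fs/2 = 7.55 MHz, passes unchanged.
14.1 MHz > fs/2 = 7.55 MHz, folds to fs − 14.1 MHz = 1 MHz.
19.2 MHz mod fs = 4.1 MHz.
4.1 MHz ≤ fs/2 = 7.55 MHz, appears at 4.1 MHz.
11 MHz and 19.2 MHz both map to 4.1 MHz.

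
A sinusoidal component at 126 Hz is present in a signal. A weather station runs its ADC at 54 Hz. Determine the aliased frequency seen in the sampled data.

126 Hz mod fs = 18 Hz.
18 Hz ≤ fs/2 = 27 Hz, appears at 18 Hz.

18 Hz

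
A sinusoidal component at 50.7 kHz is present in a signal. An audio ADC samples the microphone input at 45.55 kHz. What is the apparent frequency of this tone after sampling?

50.7 kHz mod fs = 5.15 kHz.
5.15 kHz ≤ fs/2 = 22.775 kHz, appears at 5.15 kHz.

5.15 kHz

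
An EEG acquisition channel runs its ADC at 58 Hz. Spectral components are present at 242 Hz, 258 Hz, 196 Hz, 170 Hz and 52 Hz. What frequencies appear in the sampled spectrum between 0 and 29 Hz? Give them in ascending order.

fs/2 = 29 Hz.
242 Hz mod fs = 10 Hz.
10 Hz ≤ fs/2 = 29 Hz, appears at 10 Hz.
258 Hz mod fs = 26 Hz.
26 Hz ≤ fs/2 = 29 Hz, appears at 26 Hz.
196 Hz mod fs = 22 Hz.
22 Hz ≤ fs/2 = 29 Hz, appears at 22 Hz.
170 Hz mod fs = 54 Hz.
54 Hz > fs/2 = 29 Hz, folds to fs − 54 Hz = 4 Hz.
52 Hz > fs/2 = 29 Hz, folds to fs − 52 Hz = 6 Hz.
Distinct values: {4 Hz, 6 Hz, 10 Hz, 22 Hz, 26 Hz}.

4 Hz, 6 Hz, 10 Hz, 22 Hz, 26 Hz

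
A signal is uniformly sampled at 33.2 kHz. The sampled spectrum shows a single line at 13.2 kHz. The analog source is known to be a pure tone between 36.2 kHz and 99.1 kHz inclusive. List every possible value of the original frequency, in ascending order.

Frequencies that alias to 13.2 kHz are k·fs ± 13.2 kHz for integer k ≥ 0.
k=0: 13.2 kHz.
k=1: 20 kHz, 46.4 kHz.
k=2: 53.2 kHz, 79.6 kHz.
k=3: 86.4 kHz, 112.8 kHz.
k=4: 119.6 kHz, 146 kHz.
Within [36.2 kHz, 99.1 kHz]: 46.4 kHz, 53.2 kHz, 79.6 kHz, 86.4 kHz.

46.4 kHz, 53.2 kHz, 79.6 kHz, 86.4 kHz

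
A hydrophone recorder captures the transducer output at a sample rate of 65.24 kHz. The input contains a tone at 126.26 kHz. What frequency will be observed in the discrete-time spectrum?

126.26 kHz mod fs = 61.02 kHz.
61.02 kHz > fs/2 = 32.62 kHz, folds to fs − 61.02 kHz = 4.22 kHz.

4.22 kHz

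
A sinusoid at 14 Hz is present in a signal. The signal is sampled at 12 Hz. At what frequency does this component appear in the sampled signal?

2 Hz

14 Hz mod fs = 2 Hz.
2 Hz ≤ fs/2 = 6 Hz, appears at 2 Hz.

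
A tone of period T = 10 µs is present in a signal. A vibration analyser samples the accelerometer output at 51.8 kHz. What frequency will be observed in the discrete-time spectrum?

3.6 kHz

T = 10 µs → f = 1/T = 100 kHz.
100 kHz mod fs = 48.2 kHz.
48.2 kHz > fs/2 = 25.9 kHz, folds to fs − 48.2 kHz = 3.6 kHz.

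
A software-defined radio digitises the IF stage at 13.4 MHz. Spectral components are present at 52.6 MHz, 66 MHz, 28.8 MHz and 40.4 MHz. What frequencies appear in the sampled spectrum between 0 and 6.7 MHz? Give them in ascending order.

0.2 MHz, 1 MHz, 2 MHz

fs/2 = 6.7 MHz.
52.6 MHz mod fs = 12.4 MHz.
12.4 MHz > fs/2 = 6.7 MHz, folds to fs − 12.4 MHz = 1 MHz.
66 MHz mod fs = 12.4 MHz.
12.4 MHz > fs/2 = 6.7 MHz, folds to fs − 12.4 MHz = 1 MHz.
28.8 MHz mod fs = 2 MHz.
2 MHz ≤ fs/2 = 6.7 MHz, appears at 2 MHz.
40.4 MHz mod fs = 0.2 MHz.
0.2 MHz ≤ fs/2 = 6.7 MHz, appears at 0.2 MHz.
Distinct values: {0.2 MHz, 1 MHz, 2 MHz}.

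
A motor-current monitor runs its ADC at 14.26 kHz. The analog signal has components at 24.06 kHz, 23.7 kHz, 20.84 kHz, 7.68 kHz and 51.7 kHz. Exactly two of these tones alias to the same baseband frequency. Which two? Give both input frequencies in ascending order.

fs/2 = 7.13 kHz.
24.06 kHz mod fs = 9.8 kHz.
9.8 kHz > fs/2 = 7.13 kHz, folds to fs − 9.8 kHz = 4.46 kHz.
23.7 kHz mod fs = 9.44 kHz.
9.44 kHz > fs/2 = 7.13 kHz, folds to fs − 9.44 kHz = 4.82 kHz.
20.84 kHz mod fs = 6.58 kHz.
6.58 kHz ≤ fs/2 = 7.13 kHz, appears at 6.58 kHz.
7.68 kHz > fs/2 = 7.13 kHz, folds to fs − 7.68 kHz = 6.58 kHz.
51.7 kHz mod fs = 8.92 kHz.
8.92 kHz > fs/2 = 7.13 kHz, folds to fs − 8.92 kHz = 5.34 kHz.
7.68 kHz and 20.84 kHz both map to 6.58 kHz.

7.68 kHz, 20.84 kHz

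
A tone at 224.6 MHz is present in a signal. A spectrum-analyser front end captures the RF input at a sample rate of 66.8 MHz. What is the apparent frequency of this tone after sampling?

224.6 MHz mod fs = 24.2 MHz.
24.2 MHz ≤ fs/2 = 33.4 MHz, appears at 24.2 MHz.

24.2 MHz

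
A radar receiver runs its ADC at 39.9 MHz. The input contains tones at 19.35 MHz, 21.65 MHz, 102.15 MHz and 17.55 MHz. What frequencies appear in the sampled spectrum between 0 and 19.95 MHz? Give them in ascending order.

fs/2 = 19.95 MHz.
19.35 MHz ≤ fs/2 = 19.95 MHz, passes unchanged.
21.65 MHz > fs/2 = 19.95 MHz, folds to fs − 21.65 MHz = 18.25 MHz.
102.15 MHz mod fs = 22.35 MHz.
22.35 MHz > fs/2 = 19.95 MHz, folds to fs − 22.35 MHz = 17.55 MHz.
17.55 MHz ≤ fs/2 = 19.95 MHz, passes unchanged.
Distinct values: {17.55 MHz, 18.25 MHz, 19.35 MHz}.

17.55 MHz, 18.25 MHz, 19.35 MHz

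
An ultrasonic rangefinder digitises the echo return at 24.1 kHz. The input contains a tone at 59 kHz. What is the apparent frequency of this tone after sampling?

59 kHz mod fs = 10.8 kHz.
10.8 kHz ≤ fs/2 = 12.05 kHz, appears at 10.8 kHz.

10.8 kHz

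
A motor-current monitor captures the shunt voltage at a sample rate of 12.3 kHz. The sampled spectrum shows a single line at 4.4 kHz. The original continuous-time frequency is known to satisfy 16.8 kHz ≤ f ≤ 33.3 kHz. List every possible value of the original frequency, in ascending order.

Frequencies that alias to 4.4 kHz are k·fs ± 4.4 kHz for integer k ≥ 0.
k=0: 4.4 kHz.
k=1: 7.9 kHz, 16.7 kHz.
k=2: 20.2 kHz, 29 kHz.
k=3: 32.5 kHz, 41.3 kHz.
k=4: 44.8 kHz, 53.6 kHz.
Within [16.8 kHz, 33.3 kHz]: 20.2 kHz, 29 kHz, 32.5 kHz.

20.2 kHz, 29 kHz, 32.5 kHz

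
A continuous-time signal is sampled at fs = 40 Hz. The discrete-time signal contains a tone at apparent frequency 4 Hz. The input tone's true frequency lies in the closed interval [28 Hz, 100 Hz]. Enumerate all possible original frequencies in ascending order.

Frequencies that alias to 4 Hz are k·fs ± 4 Hz for integer k ≥ 0.
k=0: 4 Hz.
k=1: 36 Hz, 44 Hz.
k=2: 76 Hz, 84 Hz.
k=3: 116 Hz, 124 Hz.
Within [28 Hz, 100 Hz]: 36 Hz, 44 Hz, 76 Hz, 84 Hz.

36 Hz, 44 Hz, 76 Hz, 84 Hz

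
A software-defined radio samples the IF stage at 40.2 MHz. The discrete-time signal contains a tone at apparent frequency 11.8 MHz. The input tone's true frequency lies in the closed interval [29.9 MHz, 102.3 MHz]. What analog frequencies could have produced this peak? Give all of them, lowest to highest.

Frequencies that alias to 11.8 MHz are k·fs ± 11.8 MHz for integer k ≥ 0.
k=0: 11.8 MHz.
k=1: 28.4 MHz, 52 MHz.
k=2: 68.6 MHz, 92.2 MHz.
k=3: 108.8 MHz, 132.4 MHz.
Within [29.9 MHz, 102.3 MHz]: 52 MHz, 68.6 MHz, 92.2 MHz.

52 MHz, 68.6 MHz, 92.2 MHz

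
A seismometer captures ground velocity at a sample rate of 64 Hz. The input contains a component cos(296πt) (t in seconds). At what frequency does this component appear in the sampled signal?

ω = 296π rad/s → f = ω/(2π) = 148 Hz.
148 Hz mod fs = 20 Hz.
20 Hz ≤ fs/2 = 32 Hz, appears at 20 Hz.

20 Hz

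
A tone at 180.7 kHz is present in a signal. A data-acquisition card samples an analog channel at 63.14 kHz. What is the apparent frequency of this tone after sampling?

180.7 kHz mod fs = 54.42 kHz.
54.42 kHz > fs/2 = 31.57 kHz, folds to fs − 54.42 kHz = 8.72 kHz.

8.72 kHz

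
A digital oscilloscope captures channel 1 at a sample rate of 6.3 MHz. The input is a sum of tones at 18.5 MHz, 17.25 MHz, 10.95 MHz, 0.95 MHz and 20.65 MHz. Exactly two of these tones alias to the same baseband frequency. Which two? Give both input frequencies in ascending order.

10.95 MHz, 17.25 MHz

fs/2 = 3.15 MHz.
18.5 MHz mod fs = 5.9 MHz.
5.9 MHz > fs/2 = 3.15 MHz, folds to fs − 5.9 MHz = 0.4 MHz.
17.25 MHz mod fs = 4.65 MHz.
4.65 MHz > fs/2 = 3.15 MHz, folds to fs − 4.65 MHz = 1.65 MHz.
10.95 MHz mod fs = 4.65 MHz.
4.65 MHz > fs/2 = 3.15 MHz, folds to fs − 4.65 MHz = 1.65 MHz.
0.95 MHz ≤ fs/2 = 3.15 MHz, passes unchanged.
20.65 MHz mod fs = 1.75 MHz.
1.75 MHz ≤ fs/2 = 3.15 MHz, appears at 1.75 MHz.
10.95 MHz and 17.25 MHz both map to 1.65 MHz.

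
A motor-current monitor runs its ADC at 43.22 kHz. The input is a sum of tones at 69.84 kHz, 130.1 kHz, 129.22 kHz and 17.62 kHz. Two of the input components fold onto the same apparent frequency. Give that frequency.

0.44 kHz

fs/2 = 21.61 kHz.
69.84 kHz mod fs = 26.62 kHz.
26.62 kHz > fs/2 = 21.61 kHz, folds to fs − 26.62 kHz = 16.6 kHz.
130.1 kHz mod fs = 0.44 kHz.
0.44 kHz ≤ fs/2 = 21.61 kHz, appears at 0.44 kHz.
129.22 kHz mod fs = 42.78 kHz.
42.78 kHz > fs/2 = 21.61 kHz, folds to fs − 42.78 kHz = 0.44 kHz.
17.62 kHz ≤ fs/2 = 21.61 kHz, passes unchanged.
129.22 kHz and 130.1 kHz both map to 0.44 kHz.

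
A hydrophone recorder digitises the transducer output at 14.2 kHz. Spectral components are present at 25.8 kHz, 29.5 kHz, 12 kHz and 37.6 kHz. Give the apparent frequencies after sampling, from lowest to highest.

fs/2 = 7.1 kHz.
25.8 kHz mod fs = 11.6 kHz.
11.6 kHz > fs/2 = 7.1 kHz, folds to fs − 11.6 kHz = 2.6 kHz.
29.5 kHz mod fs = 1.1 kHz.
1.1 kHz ≤ fs/2 = 7.1 kHz, appears at 1.1 kHz.
12 kHz > fs/2 = 7.1 kHz, folds to fs − 12 kHz = 2.2 kHz.
37.6 kHz mod fs = 9.2 kHz.
9.2 kHz > fs/2 = 7.1 kHz, folds to fs − 9.2 kHz = 5 kHz.
Distinct values: {1.1 kHz, 2.2 kHz, 2.6 kHz, 5 kHz}.

1.1 kHz, 2.2 kHz, 2.6 kHz, 5 kHz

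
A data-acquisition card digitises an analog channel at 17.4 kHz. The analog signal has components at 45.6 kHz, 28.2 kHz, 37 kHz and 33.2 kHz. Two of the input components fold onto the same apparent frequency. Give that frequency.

fs/2 = 8.7 kHz.
45.6 kHz mod fs = 10.8 kHz.
10.8 kHz > fs/2 = 8.7 kHz, folds to fs − 10.8 kHz = 6.6 kHz.
28.2 kHz mod fs = 10.8 kHz.
10.8 kHz > fs/2 = 8.7 kHz, folds to fs − 10.8 kHz = 6.6 kHz.
37 kHz mod fs = 2.2 kHz.
2.2 kHz ≤ fs/2 = 8.7 kHz, appears at 2.2 kHz.
33.2 kHz mod fs = 15.8 kHz.
15.8 kHz > fs/2 = 8.7 kHz, folds to fs − 15.8 kHz = 1.6 kHz.
28.2 kHz and 45.6 kHz both map to 6.6 kHz.

6.6 kHz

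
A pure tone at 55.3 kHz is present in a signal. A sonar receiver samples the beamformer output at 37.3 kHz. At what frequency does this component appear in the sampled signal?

55.3 kHz mod fs = 18 kHz.
18 kHz ≤ fs/2 = 18.65 kHz, appears at 18 kHz.

18 kHz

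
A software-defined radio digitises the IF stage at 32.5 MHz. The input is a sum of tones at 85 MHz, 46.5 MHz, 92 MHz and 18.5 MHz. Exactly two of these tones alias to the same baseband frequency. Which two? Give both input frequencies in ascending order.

fs/2 = 16.25 MHz.
85 MHz mod fs = 20 MHz.
20 MHz > fs/2 = 16.25 MHz, folds to fs − 20 MHz = 12.5 MHz.
46.5 MHz mod fs = 14 MHz.
14 MHz ≤ fs/2 = 16.25 MHz, appears at 14 MHz.
92 MHz mod fs = 27 MHz.
27 MHz > fs/2 = 16.25 MHz, folds to fs − 27 MHz = 5.5 MHz.
18.5 MHz > fs/2 = 16.25 MHz, folds to fs − 18.5 MHz = 14 MHz.
18.5 MHz and 46.5 MHz both map to 14 MHz.

18.5 MHz, 46.5 MHz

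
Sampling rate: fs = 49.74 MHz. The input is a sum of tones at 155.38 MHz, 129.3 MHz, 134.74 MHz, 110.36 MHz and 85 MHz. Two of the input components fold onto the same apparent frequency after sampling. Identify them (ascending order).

fs/2 = 24.87 MHz.
155.38 MHz mod fs = 6.16 MHz.
6.16 MHz ≤ fs/2 = 24.87 MHz, appears at 6.16 MHz.
129.3 MHz mod fs = 29.82 MHz.
29.82 MHz > fs/2 = 24.87 MHz, folds to fs − 29.82 MHz = 19.92 MHz.
134.74 MHz mod fs = 35.26 MHz.
35.26 MHz > fs/2 = 24.87 MHz, folds to fs − 35.26 MHz = 14.48 MHz.
110.36 MHz mod fs = 10.88 MHz.
10.88 MHz ≤ fs/2 = 24.87 MHz, appears at 10.88 MHz.
85 MHz mod fs = 35.26 MHz.
35.26 MHz > fs/2 = 24.87 MHz, folds to fs − 35.26 MHz = 14.48 MHz.
85 MHz and 134.74 MHz both map to 14.48 MHz.

85 MHz, 134.74 MHz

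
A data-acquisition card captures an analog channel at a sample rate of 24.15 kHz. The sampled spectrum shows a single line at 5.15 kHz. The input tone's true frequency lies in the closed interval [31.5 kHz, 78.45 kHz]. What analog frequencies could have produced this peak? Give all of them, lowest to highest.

Frequencies that alias to 5.15 kHz are k·fs ± 5.15 kHz for integer k ≥ 0.
k=0: 5.15 kHz.
k=1: 19 kHz, 29.3 kHz.
k=2: 43.15 kHz, 53.45 kHz.
k=3: 67.3 kHz, 77.6 kHz.
k=4: 91.45 kHz, 101.75 kHz.
Within [31.5 kHz, 78.45 kHz]: 43.15 kHz, 53.45 kHz, 67.3 kHz, 77.6 kHz.

43.15 kHz, 53.45 kHz, 67.3 kHz, 77.6 kHz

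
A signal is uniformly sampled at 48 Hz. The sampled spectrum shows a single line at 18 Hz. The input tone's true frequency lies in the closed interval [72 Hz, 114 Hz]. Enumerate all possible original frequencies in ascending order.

Frequencies that alias to 18 Hz are k·fs ± 18 Hz for integer k ≥ 0.
k=0: 18 Hz.
k=1: 30 Hz, 66 Hz.
k=2: 78 Hz, 114 Hz.
k=3: 126 Hz, 162 Hz.
Within [72 Hz, 114 Hz]: 78 Hz, 114 Hz.

78 Hz, 114 Hz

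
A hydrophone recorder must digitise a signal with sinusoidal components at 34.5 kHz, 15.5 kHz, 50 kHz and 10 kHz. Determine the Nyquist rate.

100 kHz

Highest-frequency component: 50 kHz.
Nyquist rate = 2 × 50 kHz = 100 kHz.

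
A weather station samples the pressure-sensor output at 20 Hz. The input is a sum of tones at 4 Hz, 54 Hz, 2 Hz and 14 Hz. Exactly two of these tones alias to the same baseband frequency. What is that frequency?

6 Hz

fs/2 = 10 Hz.
4 Hz ≤ fs/2 = 10 Hz, passes unchanged.
54 Hz mod fs = 14 Hz.
14 Hz > fs/2 = 10 Hz, folds to fs − 14 Hz = 6 Hz.
2 Hz ≤ fs/2 = 10 Hz, passes unchanged.
14 Hz > fs/2 = 10 Hz, folds to fs − 14 Hz = 6 Hz.
14 Hz and 54 Hz both map to 6 Hz.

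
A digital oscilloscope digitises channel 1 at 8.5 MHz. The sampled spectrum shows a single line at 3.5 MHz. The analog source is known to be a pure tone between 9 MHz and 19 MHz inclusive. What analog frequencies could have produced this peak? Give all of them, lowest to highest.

12 MHz, 13.5 MHz

Frequencies that alias to 3.5 MHz are k·fs ± 3.5 MHz for integer k ≥ 0.
k=0: 3.5 MHz.
k=1: 5 MHz, 12 MHz.
k=2: 13.5 MHz, 20.5 MHz.
k=3: 22 MHz, 29 MHz.
Within [9 MHz, 19 MHz]: 12 MHz, 13.5 MHz.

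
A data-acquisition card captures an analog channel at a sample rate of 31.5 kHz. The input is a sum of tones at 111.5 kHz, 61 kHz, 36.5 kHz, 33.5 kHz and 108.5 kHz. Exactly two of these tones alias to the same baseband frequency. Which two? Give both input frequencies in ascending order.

fs/2 = 15.75 kHz.
111.5 kHz mod fs = 17 kHz.
17 kHz > fs/2 = 15.75 kHz, folds to fs − 17 kHz = 14.5 kHz.
61 kHz mod fs = 29.5 kHz.
29.5 kHz > fs/2 = 15.75 kHz, folds to fs − 29.5 kHz = 2 kHz.
36.5 kHz mod fs = 5 kHz.
5 kHz ≤ fs/2 = 15.75 kHz, appears at 5 kHz.
33.5 kHz mod fs = 2 kHz.
2 kHz ≤ fs/2 = 15.75 kHz, appears at 2 kHz.
108.5 kHz mod fs = 14 kHz.
14 kHz ≤ fs/2 = 15.75 kHz, appears at 14 kHz.
33.5 kHz and 61 kHz both map to 2 kHz.

33.5 kHz, 61 kHz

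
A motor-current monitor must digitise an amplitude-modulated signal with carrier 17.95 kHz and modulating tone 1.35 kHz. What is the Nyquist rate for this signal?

38.6 kHz

AM sidebands sit at fc ± fm = 16.6 kHz and 19.3 kHz.
Highest-frequency component: 19.3 kHz.
Nyquist rate = 2 × 19.3 kHz = 38.6 kHz.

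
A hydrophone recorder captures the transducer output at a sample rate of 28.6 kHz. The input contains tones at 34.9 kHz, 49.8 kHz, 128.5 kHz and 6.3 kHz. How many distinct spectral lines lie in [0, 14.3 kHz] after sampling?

fs/2 = 14.3 kHz.
34.9 kHz mod fs = 6.3 kHz.
6.3 kHz ≤ fs/2 = 14.3 kHz, appears at 6.3 kHz.
49.8 kHz mod fs = 21.2 kHz.
21.2 kHz > fs/2 = 14.3 kHz, folds to fs − 21.2 kHz = 7.4 kHz.
128.5 kHz mod fs = 14.1 kHz.
14.1 kHz ≤ fs/2 = 14.3 kHz, appears at 14.1 kHz.
6.3 kHz ≤ fs/2 = 14.3 kHz, passes unchanged.
Distinct values: {6.3 kHz, 7.4 kHz, 14.1 kHz} → 3.

3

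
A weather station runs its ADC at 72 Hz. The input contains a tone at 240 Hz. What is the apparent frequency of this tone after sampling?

24 Hz

240 Hz mod fs = 24 Hz.
24 Hz ≤ fs/2 = 36 Hz, appears at 24 Hz.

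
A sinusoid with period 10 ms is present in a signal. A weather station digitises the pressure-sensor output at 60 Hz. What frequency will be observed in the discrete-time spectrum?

20 Hz

T = 10 ms → f = 1/T = 100 Hz.
100 Hz mod fs = 40 Hz.
40 Hz > fs/2 = 30 Hz, folds to fs − 40 Hz = 20 Hz.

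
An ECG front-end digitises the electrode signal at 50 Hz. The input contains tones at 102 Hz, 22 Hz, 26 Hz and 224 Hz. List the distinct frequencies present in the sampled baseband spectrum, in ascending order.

2 Hz, 22 Hz, 24 Hz

fs/2 = 25 Hz.
102 Hz mod fs = 2 Hz.
2 Hz ≤ fs/2 = 25 Hz, appears at 2 Hz.
22 Hz ≤ fs/2 = 25 Hz, passes unchanged.
26 Hz > fs/2 = 25 Hz, folds to fs − 26 Hz = 24 Hz.
224 Hz mod fs = 24 Hz.
24 Hz ≤ fs/2 = 25 Hz, appears at 24 Hz.
Distinct values: {2 Hz, 22 Hz, 24 Hz}.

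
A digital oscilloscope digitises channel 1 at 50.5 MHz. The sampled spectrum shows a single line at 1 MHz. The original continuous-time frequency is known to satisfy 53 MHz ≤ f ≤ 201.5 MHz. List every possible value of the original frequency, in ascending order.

100 MHz, 102 MHz, 150.5 MHz, 152.5 MHz, 201 MHz

Frequencies that alias to 1 MHz are k·fs ± 1 MHz for integer k ≥ 0.
k=0: 1 MHz.
k=1: 49.5 MHz, 51.5 MHz.
k=2: 100 MHz, 102 MHz.
k=3: 150.5 MHz, 152.5 MHz.
k=4: 201 MHz, 203 MHz.
k=5: 251.5 MHz, 253.5 MHz.
Within [53 MHz, 201.5 MHz]: 100 MHz, 102 MHz, 150.5 MHz, 152.5 MHz, 201 MHz.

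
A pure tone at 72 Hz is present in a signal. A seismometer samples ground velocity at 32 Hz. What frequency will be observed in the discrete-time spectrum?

8 Hz

72 Hz mod fs = 8 Hz.
8 Hz ≤ fs/2 = 16 Hz, appears at 8 Hz.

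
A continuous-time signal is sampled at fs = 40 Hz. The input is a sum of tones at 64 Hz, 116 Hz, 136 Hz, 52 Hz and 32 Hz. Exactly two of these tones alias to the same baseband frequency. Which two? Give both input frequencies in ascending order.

fs/2 = 20 Hz.
64 Hz mod fs = 24 Hz.
24 Hz > fs/2 = 20 Hz, folds to fs − 24 Hz = 16 Hz.
116 Hz mod fs = 36 Hz.
36 Hz > fs/2 = 20 Hz, folds to fs − 36 Hz = 4 Hz.
136 Hz mod fs = 16 Hz.
16 Hz ≤ fs/2 = 20 Hz, appears at 16 Hz.
52 Hz mod fs = 12 Hz.
12 Hz ≤ fs/2 = 20 Hz, appears at 12 Hz.
32 Hz > fs/2 = 20 Hz, folds to fs − 32 Hz = 8 Hz.
64 Hz and 136 Hz both map to 16 Hz.

64 Hz, 136 Hz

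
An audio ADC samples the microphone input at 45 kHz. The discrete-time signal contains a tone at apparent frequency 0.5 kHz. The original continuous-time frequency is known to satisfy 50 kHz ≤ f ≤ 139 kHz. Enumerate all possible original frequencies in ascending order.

Frequencies that alias to 0.5 kHz are k·fs ± 0.5 kHz for integer k ≥ 0.
k=0: 0.5 kHz.
k=1: 44.5 kHz, 45.5 kHz.
k=2: 89.5 kHz, 90.5 kHz.
k=3: 134.5 kHz, 135.5 kHz.
k=4: 179.5 kHz, 180.5 kHz.
Within [50 kHz, 139 kHz]: 89.5 kHz, 90.5 kHz, 134.5 kHz, 135.5 kHz.

89.5 kHz, 90.5 kHz, 134.5 kHz, 135.5 kHz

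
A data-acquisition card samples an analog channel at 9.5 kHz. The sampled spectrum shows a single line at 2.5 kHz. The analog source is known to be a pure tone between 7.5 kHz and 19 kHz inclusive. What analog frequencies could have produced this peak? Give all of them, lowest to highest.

12 kHz, 16.5 kHz

Frequencies that alias to 2.5 kHz are k·fs ± 2.5 kHz for integer k ≥ 0.
k=0: 2.5 kHz.
k=1: 7 kHz, 12 kHz.
k=2: 16.5 kHz, 21.5 kHz.
k=3: 26 kHz, 31 kHz.
Within [7.5 kHz, 19 kHz]: 12 kHz, 16.5 kHz.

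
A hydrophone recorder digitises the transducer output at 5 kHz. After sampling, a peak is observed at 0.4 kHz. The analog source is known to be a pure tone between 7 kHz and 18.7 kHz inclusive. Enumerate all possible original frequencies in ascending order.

Frequencies that alias to 0.4 kHz are k·fs ± 0.4 kHz for integer k ≥ 0.
k=0: 0.4 kHz.
k=1: 4.6 kHz, 5.4 kHz.
k=2: 9.6 kHz, 10.4 kHz.
k=3: 14.6 kHz, 15.4 kHz.
k=4: 19.6 kHz, 20.4 kHz.
Within [7 kHz, 18.7 kHz]: 9.6 kHz, 10.4 kHz, 14.6 kHz, 15.4 kHz.

9.6 kHz, 10.4 kHz, 14.6 kHz, 15.4 kHz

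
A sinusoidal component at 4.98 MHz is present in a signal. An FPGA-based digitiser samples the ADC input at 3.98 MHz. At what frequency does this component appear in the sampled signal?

1 MHz

4.98 MHz mod fs = 1 MHz.
1 MHz ≤ fs/2 = 1.99 MHz, appears at 1 MHz.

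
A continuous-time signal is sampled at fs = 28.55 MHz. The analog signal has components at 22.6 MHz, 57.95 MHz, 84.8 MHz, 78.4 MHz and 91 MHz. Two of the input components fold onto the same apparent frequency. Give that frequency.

fs/2 = 14.275 MHz.
22.6 MHz > fs/2 = 14.275 MHz, folds to fs − 22.6 MHz = 5.95 MHz.
57.95 MHz mod fs = 0.85 MHz.
0.85 MHz ≤ fs/2 = 14.275 MHz, appears at 0.85 MHz.
84.8 MHz mod fs = 27.7 MHz.
27.7 MHz > fs/2 = 14.275 MHz, folds to fs − 27.7 MHz = 0.85 MHz.
78.4 MHz mod fs = 21.3 MHz.
21.3 MHz > fs/2 = 14.275 MHz, folds to fs − 21.3 MHz = 7.25 MHz.
91 MHz mod fs = 5.35 MHz.
5.35 MHz ≤ fs/2 = 14.275 MHz, appears at 5.35 MHz.
57.95 MHz and 84.8 MHz both map to 0.85 MHz.

0.85 MHz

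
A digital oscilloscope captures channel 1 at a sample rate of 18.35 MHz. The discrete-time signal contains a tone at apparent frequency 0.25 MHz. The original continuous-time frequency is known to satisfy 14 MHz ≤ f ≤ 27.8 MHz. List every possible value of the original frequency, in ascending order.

18.1 MHz, 18.6 MHz

Frequencies that alias to 0.25 MHz are k·fs ± 0.25 MHz for integer k ≥ 0.
k=0: 0.25 MHz.
k=1: 18.1 MHz, 18.6 MHz.
k=2: 36.45 MHz, 36.95 MHz.
Within [14 MHz, 27.8 MHz]: 18.1 MHz, 18.6 MHz.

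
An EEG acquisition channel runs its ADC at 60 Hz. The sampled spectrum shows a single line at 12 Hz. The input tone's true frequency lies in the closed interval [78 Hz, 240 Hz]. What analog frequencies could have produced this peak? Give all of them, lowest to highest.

Frequencies that alias to 12 Hz are k·fs ± 12 Hz for integer k ≥ 0.
k=0: 12 Hz.
k=1: 48 Hz, 72 Hz.
k=2: 108 Hz, 132 Hz.
k=3: 168 Hz, 192 Hz.
k=4: 228 Hz, 252 Hz.
k=5: 288 Hz, 312 Hz.
Within [78 Hz, 240 Hz]: 108 Hz, 132 Hz, 168 Hz, 192 Hz, 228 Hz.

108 Hz, 132 Hz, 168 Hz, 192 Hz, 228 Hz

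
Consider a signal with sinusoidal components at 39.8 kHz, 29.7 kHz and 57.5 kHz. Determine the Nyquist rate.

Highest-frequency component: 57.5 kHz.
Nyquist rate = 2 × 57.5 kHz = 115 kHz.

115 kHz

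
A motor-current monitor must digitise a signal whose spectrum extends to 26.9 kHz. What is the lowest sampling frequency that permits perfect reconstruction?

Nyquist rate = 2 × 26.9 kHz = 53.8 kHz.

53.8 kHz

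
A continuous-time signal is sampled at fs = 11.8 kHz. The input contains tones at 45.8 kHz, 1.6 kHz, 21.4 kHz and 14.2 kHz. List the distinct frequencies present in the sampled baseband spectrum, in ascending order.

fs/2 = 5.9 kHz.
45.8 kHz mod fs = 10.4 kHz.
10.4 kHz > fs/2 = 5.9 kHz, folds to fs − 10.4 kHz = 1.4 kHz.
1.6 kHz ≤ fs/2 = 5.9 kHz, passes unchanged.
21.4 kHz mod fs = 9.6 kHz.
9.6 kHz > fs/2 = 5.9 kHz, folds to fs − 9.6 kHz = 2.2 kHz.
14.2 kHz mod fs = 2.4 kHz.
2.4 kHz ≤ fs/2 = 5.9 kHz, appears at 2.4 kHz.
Distinct values: {1.4 kHz, 1.6 kHz, 2.2 kHz, 2.4 kHz}.

1.4 kHz, 1.6 kHz, 2.2 kHz, 2.4 kHz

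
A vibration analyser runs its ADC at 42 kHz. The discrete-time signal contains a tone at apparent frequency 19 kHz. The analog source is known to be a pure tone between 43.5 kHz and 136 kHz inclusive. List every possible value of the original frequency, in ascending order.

61 kHz, 65 kHz, 103 kHz, 107 kHz

Frequencies that alias to 19 kHz are k·fs ± 19 kHz for integer k ≥ 0.
k=0: 19 kHz.
k=1: 23 kHz, 61 kHz.
k=2: 65 kHz, 103 kHz.
k=3: 107 kHz, 145 kHz.
k=4: 149 kHz, 187 kHz.
Within [43.5 kHz, 136 kHz]: 61 kHz, 65 kHz, 103 kHz, 107 kHz.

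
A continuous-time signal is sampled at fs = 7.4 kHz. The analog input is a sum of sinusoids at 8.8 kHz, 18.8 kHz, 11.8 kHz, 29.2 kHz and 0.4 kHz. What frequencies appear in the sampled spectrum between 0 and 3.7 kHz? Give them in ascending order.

fs/2 = 3.7 kHz.
8.8 kHz mod fs = 1.4 kHz.
1.4 kHz ≤ fs/2 = 3.7 kHz, appears at 1.4 kHz.
18.8 kHz mod fs = 4 kHz.
4 kHz > fs/2 = 3.7 kHz, folds to fs − 4 kHz = 3.4 kHz.
11.8 kHz mod fs = 4.4 kHz.
4.4 kHz > fs/2 = 3.7 kHz, folds to fs − 4.4 kHz = 3 kHz.
29.2 kHz mod fs = 7 kHz.
7 kHz > fs/2 = 3.7 kHz, folds to fs − 7 kHz = 0.4 kHz.
0.4 kHz ≤ fs/2 = 3.7 kHz, passes unchanged.
Distinct values: {0.4 kHz, 1.4 kHz, 3 kHz, 3.4 kHz}.

0.4 kHz, 1.4 kHz, 3 kHz, 3.4 kHz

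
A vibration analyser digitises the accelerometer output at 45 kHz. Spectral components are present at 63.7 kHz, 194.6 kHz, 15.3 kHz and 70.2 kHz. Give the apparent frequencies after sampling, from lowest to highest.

14.6 kHz, 15.3 kHz, 18.7 kHz, 19.8 kHz

fs/2 = 22.5 kHz.
63.7 kHz mod fs = 18.7 kHz.
18.7 kHz ≤ fs/2 = 22.5 kHz, appears at 18.7 kHz.
194.6 kHz mod fs = 14.6 kHz.
14.6 kHz ≤ fs/2 = 22.5 kHz, appears at 14.6 kHz.
15.3 kHz ≤ fs/2 = 22.5 kHz, passes unchanged.
70.2 kHz mod fs = 25.2 kHz.
25.2 kHz > fs/2 = 22.5 kHz, folds to fs − 25.2 kHz = 19.8 kHz.
Distinct values: {14.6 kHz, 15.3 kHz, 18.7 kHz, 19.8 kHz}.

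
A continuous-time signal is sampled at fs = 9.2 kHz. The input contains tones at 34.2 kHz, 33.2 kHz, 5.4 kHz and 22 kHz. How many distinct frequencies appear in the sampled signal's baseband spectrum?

fs/2 = 4.6 kHz.
34.2 kHz mod fs = 6.6 kHz.
6.6 kHz > fs/2 = 4.6 kHz, folds to fs − 6.6 kHz = 2.6 kHz.
33.2 kHz mod fs = 5.6 kHz.
5.6 kHz > fs/2 = 4.6 kHz, folds to fs − 5.6 kHz = 3.6 kHz.
5.4 kHz > fs/2 = 4.6 kHz, folds to fs − 5.4 kHz = 3.8 kHz.
22 kHz mod fs = 3.6 kHz.
3.6 kHz ≤ fs/2 = 4.6 kHz, appears at 3.6 kHz.
Distinct values: {2.6 kHz, 3.6 kHz, 3.8 kHz} → 3.

3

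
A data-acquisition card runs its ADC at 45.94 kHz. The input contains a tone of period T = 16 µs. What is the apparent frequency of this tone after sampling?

16.56 kHz

T = 16 µs → f = 1/T = 62.5 kHz.
62.5 kHz mod fs = 16.56 kHz.
16.56 kHz ≤ fs/2 = 22.97 kHz, appears at 16.56 kHz.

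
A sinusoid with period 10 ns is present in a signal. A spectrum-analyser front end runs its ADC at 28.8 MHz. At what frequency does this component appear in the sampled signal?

T = 10 ns → f = 1/T = 100 MHz.
100 MHz mod fs = 13.6 MHz.
13.6 MHz ≤ fs/2 = 14.4 MHz, appears at 13.6 MHz.

13.6 MHz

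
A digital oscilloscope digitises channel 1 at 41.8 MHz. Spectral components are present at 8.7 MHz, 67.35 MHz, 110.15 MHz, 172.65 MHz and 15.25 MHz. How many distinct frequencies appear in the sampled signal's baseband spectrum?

fs/2 = 20.9 MHz.
8.7 MHz ≤ fs/2 = 20.9 MHz, passes unchanged.
67.35 MHz mod fs = 25.55 MHz.
25.55 MHz > fs/2 = 20.9 MHz, folds to fs − 25.55 MHz = 16.25 MHz.
110.15 MHz mod fs = 26.55 MHz.
26.55 MHz > fs/2 = 20.9 MHz, folds to fs − 26.55 MHz = 15.25 MHz.
172.65 MHz mod fs = 5.45 MHz.
5.45 MHz ≤ fs/2 = 20.9 MHz, appears at 5.45 MHz.
15.25 MHz ≤ fs/2 = 20.9 MHz, passes unchanged.
Distinct values: {5.45 MHz, 8.7 MHz, 15.25 MHz, 16.25 MHz} → 4.

4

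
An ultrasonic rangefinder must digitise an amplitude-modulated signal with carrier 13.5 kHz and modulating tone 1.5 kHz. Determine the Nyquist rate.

AM sidebands sit at fc ± fm = 12 kHz and 15 kHz.
Highest-frequency component: 15 kHz.
Nyquist rate = 2 × 15 kHz = 30 kHz.

30 kHz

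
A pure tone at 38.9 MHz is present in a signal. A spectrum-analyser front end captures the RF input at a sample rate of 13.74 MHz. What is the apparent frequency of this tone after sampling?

38.9 MHz mod fs = 11.42 MHz.
11.42 MHz > fs/2 = 6.87 MHz, folds to fs − 11.42 MHz = 2.32 MHz.

2.32 MHz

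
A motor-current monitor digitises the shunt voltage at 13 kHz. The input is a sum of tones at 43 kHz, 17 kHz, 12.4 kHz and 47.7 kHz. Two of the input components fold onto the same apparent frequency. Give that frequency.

4 kHz

fs/2 = 6.5 kHz.
43 kHz mod fs = 4 kHz.
4 kHz ≤ fs/2 = 6.5 kHz, appears at 4 kHz.
17 kHz mod fs = 4 kHz.
4 kHz ≤ fs/2 = 6.5 kHz, appears at 4 kHz.
12.4 kHz > fs/2 = 6.5 kHz, folds to fs − 12.4 kHz = 0.6 kHz.
47.7 kHz mod fs = 8.7 kHz.
8.7 kHz > fs/2 = 6.5 kHz, folds to fs − 8.7 kHz = 4.3 kHz.
17 kHz and 43 kHz both map to 4 kHz.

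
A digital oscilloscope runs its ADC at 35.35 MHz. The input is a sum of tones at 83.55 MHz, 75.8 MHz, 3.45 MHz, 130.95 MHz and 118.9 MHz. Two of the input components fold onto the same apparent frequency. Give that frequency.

fs/2 = 17.675 MHz.
83.55 MHz mod fs = 12.85 MHz.
12.85 MHz ≤ fs/2 = 17.675 MHz, appears at 12.85 MHz.
75.8 MHz mod fs = 5.1 MHz.
5.1 MHz ≤ fs/2 = 17.675 MHz, appears at 5.1 MHz.
3.45 MHz ≤ fs/2 = 17.675 MHz, passes unchanged.
130.95 MHz mod fs = 24.9 MHz.
24.9 MHz > fs/2 = 17.675 MHz, folds to fs − 24.9 MHz = 10.45 MHz.
118.9 MHz mod fs = 12.85 MHz.
12.85 MHz ≤ fs/2 = 17.675 MHz, appears at 12.85 MHz.
83.55 MHz and 118.9 MHz both map to 12.85 MHz.

12.85 MHz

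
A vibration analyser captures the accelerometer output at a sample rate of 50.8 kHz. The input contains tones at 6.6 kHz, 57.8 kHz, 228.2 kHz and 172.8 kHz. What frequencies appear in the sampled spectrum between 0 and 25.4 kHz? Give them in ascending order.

fs/2 = 25.4 kHz.
6.6 kHz ≤ fs/2 = 25.4 kHz, passes unchanged.
57.8 kHz mod fs = 7 kHz.
7 kHz ≤ fs/2 = 25.4 kHz, appears at 7 kHz.
228.2 kHz mod fs = 25 kHz.
25 kHz ≤ fs/2 = 25.4 kHz, appears at 25 kHz.
172.8 kHz mod fs = 20.4 kHz.
20.4 kHz ≤ fs/2 = 25.4 kHz, appears at 20.4 kHz.
Distinct values: {6.6 kHz, 7 kHz, 20.4 kHz, 25 kHz}.

6.6 kHz, 7 kHz, 20.4 kHz, 25 kHz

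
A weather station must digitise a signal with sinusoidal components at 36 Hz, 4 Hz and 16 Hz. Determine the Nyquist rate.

72 Hz

Highest-frequency component: 36 Hz.
Nyquist rate = 2 × 36 Hz = 72 Hz.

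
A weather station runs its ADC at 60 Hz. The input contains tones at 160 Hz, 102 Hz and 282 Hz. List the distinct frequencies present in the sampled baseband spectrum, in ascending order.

18 Hz, 20 Hz

fs/2 = 30 Hz.
160 Hz mod fs = 40 Hz.
40 Hz > fs/2 = 30 Hz, folds to fs − 40 Hz = 20 Hz.
102 Hz mod fs = 42 Hz.
42 Hz > fs/2 = 30 Hz, folds to fs − 42 Hz = 18 Hz.
282 Hz mod fs = 42 Hz.
42 Hz > fs/2 = 30 Hz, folds to fs − 42 Hz = 18 Hz.
Distinct values: {18 Hz, 20 Hz}.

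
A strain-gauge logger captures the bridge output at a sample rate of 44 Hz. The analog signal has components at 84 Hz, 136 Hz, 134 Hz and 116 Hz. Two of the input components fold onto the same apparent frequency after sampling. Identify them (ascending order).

84 Hz, 136 Hz

fs/2 = 22 Hz.
84 Hz mod fs = 40 Hz.
40 Hz > fs/2 = 22 Hz, folds to fs − 40 Hz = 4 Hz.
136 Hz mod fs = 4 Hz.
4 Hz ≤ fs/2 = 22 Hz, appears at 4 Hz.
134 Hz mod fs = 2 Hz.
2 Hz ≤ fs/2 = 22 Hz, appears at 2 Hz.
116 Hz mod fs = 28 Hz.
28 Hz > fs/2 = 22 Hz, folds to fs − 28 Hz = 16 Hz.
84 Hz and 136 Hz both map to 4 Hz.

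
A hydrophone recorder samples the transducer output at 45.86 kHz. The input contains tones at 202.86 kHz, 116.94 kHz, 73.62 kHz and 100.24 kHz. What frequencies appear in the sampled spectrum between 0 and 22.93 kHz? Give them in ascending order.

8.52 kHz, 18.1 kHz, 19.42 kHz, 20.64 kHz

fs/2 = 22.93 kHz.
202.86 kHz mod fs = 19.42 kHz.
19.42 kHz ≤ fs/2 = 22.93 kHz, appears at 19.42 kHz.
116.94 kHz mod fs = 25.22 kHz.
25.22 kHz > fs/2 = 22.93 kHz, folds to fs − 25.22 kHz = 20.64 kHz.
73.62 kHz mod fs = 27.76 kHz.
27.76 kHz > fs/2 = 22.93 kHz, folds to fs − 27.76 kHz = 18.1 kHz.
100.24 kHz mod fs = 8.52 kHz.
8.52 kHz ≤ fs/2 = 22.93 kHz, appears at 8.52 kHz.
Distinct values: {8.52 kHz, 18.1 kHz, 19.42 kHz, 20.64 kHz}.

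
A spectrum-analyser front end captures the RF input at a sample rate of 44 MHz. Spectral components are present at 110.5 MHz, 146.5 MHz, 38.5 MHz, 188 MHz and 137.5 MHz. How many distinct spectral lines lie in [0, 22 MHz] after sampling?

4

fs/2 = 22 MHz.
110.5 MHz mod fs = 22.5 MHz.
22.5 MHz > fs/2 = 22 MHz, folds to fs − 22.5 MHz = 21.5 MHz.
146.5 MHz mod fs = 14.5 MHz.
14.5 MHz ≤ fs/2 = 22 MHz, appears at 14.5 MHz.
38.5 MHz > fs/2 = 22 MHz, folds to fs − 38.5 MHz = 5.5 MHz.
188 MHz mod fs = 12 MHz.
12 MHz ≤ fs/2 = 22 MHz, appears at 12 MHz.
137.5 MHz mod fs = 5.5 MHz.
5.5 MHz ≤ fs/2 = 22 MHz, appears at 5.5 MHz.
Distinct values: {5.5 MHz, 12 MHz, 14.5 MHz, 21.5 MHz} → 4.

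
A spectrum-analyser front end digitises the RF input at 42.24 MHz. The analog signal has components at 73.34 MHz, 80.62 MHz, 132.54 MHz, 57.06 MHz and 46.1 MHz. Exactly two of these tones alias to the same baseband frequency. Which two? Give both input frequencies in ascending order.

fs/2 = 21.12 MHz.
73.34 MHz mod fs = 31.1 MHz.
31.1 MHz > fs/2 = 21.12 MHz, folds to fs − 31.1 MHz = 11.14 MHz.
80.62 MHz mod fs = 38.38 MHz.
38.38 MHz > fs/2 = 21.12 MHz, folds to fs − 38.38 MHz = 3.86 MHz.
132.54 MHz mod fs = 5.82 MHz.
5.82 MHz ≤ fs/2 = 21.12 MHz, appears at 5.82 MHz.
57.06 MHz mod fs = 14.82 MHz.
14.82 MHz ≤ fs/2 = 21.12 MHz, appears at 14.82 MHz.
46.1 MHz mod fs = 3.86 MHz.
3.86 MHz ≤ fs/2 = 21.12 MHz, appears at 3.86 MHz.
46.1 MHz and 80.62 MHz both map to 3.86 MHz.

46.1 MHz, 80.62 MHz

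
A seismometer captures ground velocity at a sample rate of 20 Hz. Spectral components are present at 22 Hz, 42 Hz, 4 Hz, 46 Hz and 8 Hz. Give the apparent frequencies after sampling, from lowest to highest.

2 Hz, 4 Hz, 6 Hz, 8 Hz

fs/2 = 10 Hz.
22 Hz mod fs = 2 Hz.
2 Hz ≤ fs/2 = 10 Hz, appears at 2 Hz.
42 Hz mod fs = 2 Hz.
2 Hz ≤ fs/2 = 10 Hz, appears at 2 Hz.
4 Hz ≤ fs/2 = 10 Hz, passes unchanged.
46 Hz mod fs = 6 Hz.
6 Hz ≤ fs/2 = 10 Hz, appears at 6 Hz.
8 Hz ≤ fs/2 = 10 Hz, passes unchanged.
Distinct values: {2 Hz, 4 Hz, 6 Hz, 8 Hz}.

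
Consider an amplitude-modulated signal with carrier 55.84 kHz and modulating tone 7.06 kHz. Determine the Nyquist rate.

125.8 kHz

AM sidebands sit at fc ± fm = 48.78 kHz and 62.9 kHz.
Highest-frequency component: 62.9 kHz.
Nyquist rate = 2 × 62.9 kHz = 125.8 kHz.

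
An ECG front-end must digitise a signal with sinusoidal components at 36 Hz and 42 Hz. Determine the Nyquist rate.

Highest-frequency component: 42 Hz.
Nyquist rate = 2 × 42 Hz = 84 Hz.

84 Hz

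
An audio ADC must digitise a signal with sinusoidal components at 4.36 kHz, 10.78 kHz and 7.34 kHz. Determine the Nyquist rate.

21.56 kHz

Highest-frequency component: 10.78 kHz.
Nyquist rate = 2 × 10.78 kHz = 21.56 kHz.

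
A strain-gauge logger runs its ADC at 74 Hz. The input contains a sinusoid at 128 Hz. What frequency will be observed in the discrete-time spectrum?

128 Hz mod fs = 54 Hz.
54 Hz > fs/2 = 37 Hz, folds to fs − 54 Hz = 20 Hz.

20 Hz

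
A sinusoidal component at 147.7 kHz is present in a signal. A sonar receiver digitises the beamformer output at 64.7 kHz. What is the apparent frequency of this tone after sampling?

147.7 kHz mod fs = 18.3 kHz.
18.3 kHz ≤ fs/2 = 32.35 kHz, appears at 18.3 kHz.

18.3 kHz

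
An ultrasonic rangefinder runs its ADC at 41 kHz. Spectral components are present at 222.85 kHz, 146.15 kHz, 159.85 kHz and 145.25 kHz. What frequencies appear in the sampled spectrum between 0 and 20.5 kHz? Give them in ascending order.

fs/2 = 20.5 kHz.
222.85 kHz mod fs = 17.85 kHz.
17.85 kHz ≤ fs/2 = 20.5 kHz, appears at 17.85 kHz.
146.15 kHz mod fs = 23.15 kHz.
23.15 kHz > fs/2 = 20.5 kHz, folds to fs − 23.15 kHz = 17.85 kHz.
159.85 kHz mod fs = 36.85 kHz.
36.85 kHz > fs/2 = 20.5 kHz, folds to fs − 36.85 kHz = 4.15 kHz.
145.25 kHz mod fs = 22.25 kHz.
22.25 kHz > fs/2 = 20.5 kHz, folds to fs − 22.25 kHz = 18.75 kHz.
Distinct values: {4.15 kHz, 17.85 kHz, 18.75 kHz}.

4.15 kHz, 17.85 kHz, 18.75 kHz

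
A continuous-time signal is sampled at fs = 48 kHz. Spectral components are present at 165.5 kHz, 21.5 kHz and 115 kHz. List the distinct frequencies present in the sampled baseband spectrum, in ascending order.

fs/2 = 24 kHz.
165.5 kHz mod fs = 21.5 kHz.
21.5 kHz ≤ fs/2 = 24 kHz, appears at 21.5 kHz.
21.5 kHz ≤ fs/2 = 24 kHz, passes unchanged.
115 kHz mod fs = 19 kHz.
19 kHz ≤ fs/2 = 24 kHz, appears at 19 kHz.
Distinct values: {19 kHz, 21.5 kHz}.

19 kHz, 21.5 kHz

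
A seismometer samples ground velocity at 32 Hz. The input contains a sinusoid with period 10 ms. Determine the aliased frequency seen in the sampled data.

T = 10 ms → f = 1/T = 100 Hz.
100 Hz mod fs = 4 Hz.
4 Hz ≤ fs/2 = 16 Hz, appears at 4 Hz.

4 Hz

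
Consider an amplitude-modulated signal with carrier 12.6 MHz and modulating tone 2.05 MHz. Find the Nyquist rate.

AM sidebands sit at fc ± fm = 10.55 MHz and 14.65 MHz.
Highest-frequency component: 14.65 MHz.
Nyquist rate = 2 × 14.65 MHz = 29.3 MHz.

29.3 MHz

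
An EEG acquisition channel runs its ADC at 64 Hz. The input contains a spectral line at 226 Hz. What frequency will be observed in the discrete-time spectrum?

30 Hz

226 Hz mod fs = 34 Hz.
34 Hz > fs/2 = 32 Hz, folds to fs − 34 Hz = 30 Hz.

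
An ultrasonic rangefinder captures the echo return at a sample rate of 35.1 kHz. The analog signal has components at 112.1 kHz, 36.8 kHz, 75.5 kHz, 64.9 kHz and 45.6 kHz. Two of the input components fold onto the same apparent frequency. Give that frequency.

5.3 kHz

fs/2 = 17.55 kHz.
112.1 kHz mod fs = 6.8 kHz.
6.8 kHz ≤ fs/2 = 17.55 kHz, appears at 6.8 kHz.
36.8 kHz mod fs = 1.7 kHz.
1.7 kHz ≤ fs/2 = 17.55 kHz, appears at 1.7 kHz.
75.5 kHz mod fs = 5.3 kHz.
5.3 kHz ≤ fs/2 = 17.55 kHz, appears at 5.3 kHz.
64.9 kHz mod fs = 29.8 kHz.
29.8 kHz > fs/2 = 17.55 kHz, folds to fs − 29.8 kHz = 5.3 kHz.
45.6 kHz mod fs = 10.5 kHz.
10.5 kHz ≤ fs/2 = 17.55 kHz, appears at 10.5 kHz.
64.9 kHz and 75.5 kHz both map to 5.3 kHz.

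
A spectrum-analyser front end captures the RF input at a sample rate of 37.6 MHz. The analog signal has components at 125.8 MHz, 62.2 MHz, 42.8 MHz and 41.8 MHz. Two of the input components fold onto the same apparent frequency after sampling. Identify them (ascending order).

fs/2 = 18.8 MHz.
125.8 MHz mod fs = 13 MHz.
13 MHz ≤ fs/2 = 18.8 MHz, appears at 13 MHz.
62.2 MHz mod fs = 24.6 MHz.
24.6 MHz > fs/2 = 18.8 MHz, folds to fs − 24.6 MHz = 13 MHz.
42.8 MHz mod fs = 5.2 MHz.
5.2 MHz ≤ fs/2 = 18.8 MHz, appears at 5.2 MHz.
41.8 MHz mod fs = 4.2 MHz.
4.2 MHz ≤ fs/2 = 18.8 MHz, appears at 4.2 MHz.
62.2 MHz and 125.8 MHz both map to 13 MHz.

62.2 MHz, 125.8 MHz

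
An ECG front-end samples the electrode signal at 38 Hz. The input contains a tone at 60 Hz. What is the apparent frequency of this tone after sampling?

60 Hz mod fs = 22 Hz.
22 Hz > fs/2 = 19 Hz, folds to fs − 22 Hz = 16 Hz.

16 Hz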